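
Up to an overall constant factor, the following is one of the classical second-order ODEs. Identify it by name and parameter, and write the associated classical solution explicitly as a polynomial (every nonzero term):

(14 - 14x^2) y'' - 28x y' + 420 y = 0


All three coefficients share the factor 14; dividing through by 14 gives  (1 - x^2) y'' - 2x y' + 30 y = 0.
This matches the Legendre equation (1 - x^2) y'' - 2x y' + n(n+1) y = 0 (note the -2x y' term) with n(n+1) = 30, so n = 5; the polynomial solution is P_5(x).
With y = sum_k a_k x^k, matching x^k gives (k+2)(k+1) a_{k+2} = [k(k+1) - n(n+1)] a_k = (k - 5)(k + 6) a_k. The right side vanishes at k = 5, so the series with the parity of 5 terminates at degree 5.
Standard normalization (P_n(1) = 1): leading coefficient (2n)!/(2^n (n!)^2) = 3628800/(32*14400) = 63/8, so a_5 = 63/8. Work downward with a_k = (k+1)(k+2) a_{k+2} / ((k - 5)(k + 6)):
  a_3 = (4)(5)(63/8) / ((3 - 5)(3 + 6)) = (315/2)/(-18) = -35/4
  a_1 = (2)(3)(-35/4) / ((1 - 5)(1 + 6)) = (-105/2)/(-28) = 15/8
Hence P_5(x) = 63 x^5/8 - 35 x^3/4 + 15 x/8.

P_5(x); series = 63 x^5/8 - 35 x^3/4 + 15 x/8


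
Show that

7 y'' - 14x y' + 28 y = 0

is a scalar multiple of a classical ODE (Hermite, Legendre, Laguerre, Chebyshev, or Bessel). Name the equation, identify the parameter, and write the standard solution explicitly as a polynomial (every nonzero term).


All three coefficients share the factor 7; dividing through by 7 gives  y'' - 2x y' + 4 y = 0.
This matches the Hermite equation y'' - 2x y' + 2n y = 0 with 2n = 4, so n = 2; the polynomial solution is H_2(x).
With y = sum_k a_k x^k, matching x^k gives (k+2)(k+1) a_{k+2} = 2(k - n) a_k = 2(k - 2) a_k. The right side vanishes at k = 2, so the series with the parity of 2 terminates at degree 2.
Standard normalization: leading coefficient of H_n is 2^n, so a_2 = 2^2 = 4. Work downward with a_k = (k+1)(k+2) a_{k+2} / (2(k - n)):
  a_0 = (1)(2)(4) / (2(0 - 2)) = 8/(-4) = -2
Hence H_2(x) = 4 x^2 - 2.

H_2(x); series = 4 x^2 - 2


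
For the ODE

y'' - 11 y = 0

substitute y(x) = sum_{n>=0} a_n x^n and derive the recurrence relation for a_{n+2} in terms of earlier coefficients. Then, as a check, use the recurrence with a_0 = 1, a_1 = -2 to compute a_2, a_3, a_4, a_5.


Substitute y = sum_n a_n x^n into y'' + (const) y = 0.
y''(x) = sum_{n>=0} (n+2)(n+1) a_{n+2} x^n.
The ODE becomes sum_n [(n+2)(n+1) a_{n+2} - 11 a_n] x^n = 0.
Setting each coefficient to zero gives the recurrence:
  (n+2)(n+1) a_{n+2} - 11 a_n = 0,
  a_{n+2} = 11 / ((n+1)(n+2)) a_n.

Check with a_0 = 1, a_1 = -2 (apply the recurrence for n = 0, 1, 2, 3): a_0 = 1, a_1 = -2, a_2 = 11/2, a_3 = -11/3, a_4 = 121/24, a_5 = -121/60.

a_{n+2} = 11/((n+1)(n+2)) * a_n; check: a_0 = 1, a_1 = -2, a_2 = 11/2, a_3 = -11/3, a_4 = 121/24, a_5 = -121/60


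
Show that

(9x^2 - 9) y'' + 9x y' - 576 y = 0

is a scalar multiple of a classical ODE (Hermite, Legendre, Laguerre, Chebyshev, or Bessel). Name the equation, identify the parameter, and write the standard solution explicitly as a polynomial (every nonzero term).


All three coefficients share the factor -9; dividing through by -9 gives  (1 - x^2) y'' - x y' + 64 y = 0.
This matches the Chebyshev equation (1 - x^2) y'' - x y' + n^2 y = 0 (note the -x y' term, not -2x y') with n^2 = 64, so n = 8; the polynomial solution is T_8(x).
With y = sum_k a_k x^k, matching x^k gives (k+2)(k+1) a_{k+2} = (k^2 - n^2) a_k = (k - 8)(k + 8) a_k. The right side vanishes at k = 8, so the series with the parity of 8 terminates at degree 8.
Standard normalization: leading coefficient of T_n is 2^(n-1), so a_8 = 2^7 = 128. Work downward with a_k = (k+1)(k+2) a_{k+2} / ((k - 8)(k + 8)):
  a_6 = (7)(8)(128) / ((6 - 8)(6 + 8)) = 7168/(-28) = -256
  a_4 = (5)(6)(-256) / ((4 - 8)(4 + 8)) = -7680/(-48) = 160
  a_2 = (3)(4)(160) / ((2 - 8)(2 + 8)) = 1920/(-60) = -32
  a_0 = (1)(2)(-32) / ((0 - 8)(0 + 8)) = -64/(-64) = 1
Hence T_8(x) = 128 x^8 - 256 x^6 + 160 x^4 - 32 x^2 + 1.

T_8(x); series = 128 x^8 - 256 x^6 + 160 x^4 - 32 x^2 + 1


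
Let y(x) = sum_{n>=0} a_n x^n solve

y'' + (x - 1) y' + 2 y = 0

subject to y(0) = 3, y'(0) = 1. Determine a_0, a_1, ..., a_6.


Ansatz: y(x) = sum_{n>=0} a_n x^n, so y'(x) = sum_{n>=1} n a_n x^(n-1) and y''(x) = sum_{n>=2} n(n-1) a_n x^(n-2).
Substitute into P(x) y'' + Q(x) y' + R(x) y = 0 with P(x) = 1, Q(x) = x - 1, R(x) = 2, and match powers of x.
Initial conditions: a_0 = 3, a_1 = 1.
Setting the coefficient of each power of x to zero and solving order by order (substituting the coefficients already found):
  x^0: 2 a_2 - a_1 + 2 a_0 = 0  ->  2 a_2 = a_1 - 2 a_0 = -5  ->  a_2 = -5/2
  x^1: 6 a_3 - 2 a_2 + 3 a_1 = 0  ->  6 a_3 = 2 a_2 - 3 a_1 = -8  ->  a_3 = -4/3
  x^2: 12 a_4 - 3 a_3 + 4 a_2 = 0  ->  12 a_4 = 3 a_3 - 4 a_2 = 6  ->  a_4 = 1/2
  x^3: 20 a_5 - 4 a_4 + 5 a_3 = 0  ->  20 a_5 = 4 a_4 - 5 a_3 = 26/3  ->  a_5 = 13/30
  x^4: 30 a_6 - 5 a_5 + 6 a_4 = 0  ->  30 a_6 = 5 a_5 - 6 a_4 = -5/6  ->  a_6 = -1/36
Truncated series: y(x) = 3 + x - (5/2) x^2 - (4/3) x^3 + (1/2) x^4 + (13/30) x^5 - (1/36) x^6 + O(x^7).

a_0 = 3; a_1 = 1; a_2 = -5/2; a_3 = -4/3; a_4 = 1/2; a_5 = 13/30; a_6 = -1/36


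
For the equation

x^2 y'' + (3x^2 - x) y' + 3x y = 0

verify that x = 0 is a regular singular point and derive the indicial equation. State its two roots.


Divide by x^2 to reach normal form y'' + P_1(x) y' + P_2(x) y = 0 with P_1(x) = 3 - 1/x and P_2(x) = 3/x.
x = 0 is a singular point because the y'-coefficient 3 - 1/x has a pole at x = 0 and the y-coefficient 3/x has a pole at x = 0.
It is a regular singular point because x P_1(x) = p(x) = 3x - 1 and x^2 P_2(x) = q(x) = 3x are polynomials, hence analytic at x = 0.
p(0) = -1,  q(0) = 0.
Indicial equation: r(r-1) + p(0) r + q(0) = 0, i.e. r^2 + (p(0) - 1) r + q(0) = 0, i.e. r^2 - 2 r = 0.
Discriminant: (-2)^2 - 4(0) = 4, so r = (2 ± 2)/2.
Solving: r_1 = 2, r_2 = 0.

indicial: r^2 - 2 r = 0; roots r_1 = 2, r_2 = 0


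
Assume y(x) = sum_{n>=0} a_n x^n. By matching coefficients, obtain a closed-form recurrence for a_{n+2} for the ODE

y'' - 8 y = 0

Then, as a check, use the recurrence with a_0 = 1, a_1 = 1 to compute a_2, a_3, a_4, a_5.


Substitute y = sum_n a_n x^n into y'' + (const) y = 0.
y''(x) = sum_{n>=0} (n+2)(n+1) a_{n+2} x^n.
The ODE becomes sum_n [(n+2)(n+1) a_{n+2} - 8 a_n] x^n = 0.
Setting each coefficient to zero gives the recurrence:
  (n+2)(n+1) a_{n+2} - 8 a_n = 0,
  a_{n+2} = 8 / ((n+1)(n+2)) a_n.

Check with a_0 = 1, a_1 = 1 (apply the recurrence for n = 0, 1, 2, 3): a_0 = 1, a_1 = 1, a_2 = 4, a_3 = 4/3, a_4 = 8/3, a_5 = 8/15.

a_{n+2} = 8/((n+1)(n+2)) * a_n; check: a_0 = 1, a_1 = 1, a_2 = 4, a_3 = 4/3, a_4 = 8/3, a_5 = 8/15


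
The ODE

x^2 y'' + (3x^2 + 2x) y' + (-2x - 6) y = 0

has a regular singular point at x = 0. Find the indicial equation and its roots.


Divide by x^2 to reach normal form y'' + P_1(x) y' + P_2(x) y = 0 with P_1(x) = 3 + 2/x and P_2(x) = -2/x - 6/x^2.
x = 0 is a singular point because the y'-coefficient 3 + 2/x has a pole at x = 0 and the y-coefficient -2/x - 6/x^2 has a pole at x = 0.
It is a regular singular point because x P_1(x) = p(x) = 3x + 2 and x^2 P_2(x) = q(x) = -2x - 6 are polynomials, hence analytic at x = 0.
p(0) = 2,  q(0) = -6.
Indicial equation: r(r-1) + p(0) r + q(0) = 0, i.e. r^2 + (p(0) - 1) r + q(0) = 0, i.e. r^2 + 1 r - 6 = 0.
Discriminant: (1)^2 - 4(-6) = 25, so r = (-1 ± 5)/2.
Solving: r_1 = 2, r_2 = -3.

indicial: r^2 + 1 r - 6 = 0; roots r_1 = 2, r_2 = -3


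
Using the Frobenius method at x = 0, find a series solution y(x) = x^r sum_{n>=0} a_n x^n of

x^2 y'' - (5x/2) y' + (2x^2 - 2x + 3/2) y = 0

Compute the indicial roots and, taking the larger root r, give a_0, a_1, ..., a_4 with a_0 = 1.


Write in Frobenius form y'' + (p(x)/x) y' + (q(x)/x^2) y = 0:
  p(x) = -5/2,  q(x) = 2x^2 - 2x + 3/2.
Indicial equation: r(r-1) + (-5/2) r + (3/2) = 0 -> roots r_1 = 3, r_2 = 1/2.
Take r = r_1 = 3. Let y(x) = x^r sum_{n>=0} a_n x^n with a_0 = 1.
Substitute y = x^r sum a_n x^n and match x^{r+n}. The recurrence is
  D(n) a_n - 2 a_{n-1} + 2 a_{n-2} = 0,  where D(n) = (r+n)(r+n-1) + (-5/2)(r+n) + (3/2).
  a_n = [2 a_{n-1} - 2 a_{n-2}] / D(n).
Since the indicial polynomial factors as (r - r_1)(r - r_2), D(n) = (r_1 + n - r_1)(r_1 + n - r_2) = n(n + 5/2).
Evaluating step by step (a_0 = 1):
  n = 1: D(1) = 1(1 + 5/2) = 7/2; numerator = 2(1) = 2; a_1 = (2)/(7/2) = 4/7
  n = 2: D(2) = 2(2 + 5/2) = 9; numerator = 2(4/7) - 2(1) = -6/7; a_2 = (-6/7)/(9) = -2/21
  n = 3: D(3) = 3(3 + 5/2) = 33/2; numerator = 2(-2/21) - 2(4/7) = -4/3; a_3 = (-4/3)/(33/2) = -8/99
  n = 4: D(4) = 4(4 + 5/2) = 26; numerator = 2(-8/99) - 2(-2/21) = 20/693; a_4 = (20/693)/(26) = 10/9009

r = 3; a_0 = 1; a_1 = 4/7; a_2 = -2/21; a_3 = -8/99; a_4 = 10/9009


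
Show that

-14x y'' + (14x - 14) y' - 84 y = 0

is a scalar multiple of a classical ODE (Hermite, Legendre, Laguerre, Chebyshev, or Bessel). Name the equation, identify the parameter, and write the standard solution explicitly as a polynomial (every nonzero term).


All three coefficients share the factor -14; dividing through by -14 gives  x y'' + (1 - x) y' + 6 y = 0.
This matches the Laguerre equation x y'' + (1 - x) y' + n y = 0 with n = 6; the polynomial solution is L_6(x).
With y = sum_k a_k x^k, matching x^k gives (k+1)k a_{k+1} + (k+1) a_{k+1} - k a_k + n a_k = 0, i.e. (k+1)^2 a_{k+1} = (k - n) a_k = (k - 6) a_k. The right side vanishes at k = 6, so the series terminates at degree 6.
Standard normalization L_n(0) = 1 gives a_0 = 1. Work upward with a_{k+1} = (k - 6) a_k / (k+1)^2:
  a_1 = (0 - 6)(1) / 1^2 = -6/1 = -6
  a_2 = (1 - 6)(-6) / 2^2 = 30/4 = 15/2
  a_3 = (2 - 6)(15/2) / 3^2 = -30/9 = -10/3
  a_4 = (3 - 6)(-10/3) / 4^2 = 10/16 = 5/8
  a_5 = (4 - 6)(5/8) / 5^2 = (-5/4)/25 = -1/20
  a_6 = (5 - 6)(-1/20) / 6^2 = (1/20)/36 = 1/720
Hence L_6(x) = x^6/720 - x^5/20 + 5 x^4/8 - 10 x^3/3 + 15 x^2/2 - 6 x + 1.

L_6(x); series = x^6/720 - x^5/20 + 5 x^4/8 - 10 x^3/3 + 15 x^2/2 - 6 x + 1


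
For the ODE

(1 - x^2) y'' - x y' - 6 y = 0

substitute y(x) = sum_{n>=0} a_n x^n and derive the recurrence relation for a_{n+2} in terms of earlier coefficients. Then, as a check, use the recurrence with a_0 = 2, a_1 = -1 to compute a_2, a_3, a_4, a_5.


Substitute y = sum_n a_n x^n.
(1 - 1 x^2) y'' contributes (n+2)(n+1) a_{n+2} - n(n-1) a_n at x^n.
-x y'(x) contributes -n a_n at x^n.
-6 y(x) contributes -6 a_n at x^n.
Matching x^n: (n+2)(n+1) a_{n+2} + (-n(n-1) - n - 6) a_n = 0.
Thus a_{n+2} = (n(n-1) + n + 6) / ((n+1)(n+2)) * a_n.

Check with a_0 = 2, a_1 = -1 (apply the recurrence for n = 0, 1, 2, 3): a_0 = 2, a_1 = -1, a_2 = 6, a_3 = -7/6, a_4 = 5, a_5 = -7/8.

a_(n+2) = (n(n-1) + n + 6) / ((n+1)(n+2)) * a_n; check: a_0 = 2, a_1 = -1, a_2 = 6, a_3 = -7/6, a_4 = 5, a_5 = -7/8


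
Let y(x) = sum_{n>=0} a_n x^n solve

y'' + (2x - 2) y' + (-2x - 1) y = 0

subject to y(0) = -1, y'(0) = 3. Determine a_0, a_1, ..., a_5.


Ansatz: y(x) = sum_{n>=0} a_n x^n, so y'(x) = sum_{n>=1} n a_n x^(n-1) and y''(x) = sum_{n>=2} n(n-1) a_n x^(n-2).
Substitute into P(x) y'' + Q(x) y' + R(x) y = 0 with P(x) = 1, Q(x) = 2x - 2, R(x) = -2x - 1, and match powers of x.
Initial conditions: a_0 = -1, a_1 = 3.
Setting the coefficient of each power of x to zero and solving order by order (substituting the coefficients already found):
  x^0: 2 a_2 - 2 a_1 - a_0 = 0  ->  2 a_2 = 2 a_1 + a_0 = 5  ->  a_2 = 5/2
  x^1: 6 a_3 - 4 a_2 + a_1 - 2 a_0 = 0  ->  6 a_3 = 4 a_2 - a_1 + 2 a_0 = 5  ->  a_3 = 5/6
  x^2: 12 a_4 - 6 a_3 + 3 a_2 - 2 a_1 = 0  ->  12 a_4 = 6 a_3 - 3 a_2 + 2 a_1 = 7/2  ->  a_4 = 7/24
  x^3: 20 a_5 - 8 a_4 + 5 a_3 - 2 a_2 = 0  ->  20 a_5 = 8 a_4 - 5 a_3 + 2 a_2 = 19/6  ->  a_5 = 19/120
Truncated series: y(x) = -1 + 3 x + (5/2) x^2 + (5/6) x^3 + (7/24) x^4 + (19/120) x^5 + O(x^6).

a_0 = -1; a_1 = 3; a_2 = 5/2; a_3 = 5/6; a_4 = 7/24; a_5 = 19/120


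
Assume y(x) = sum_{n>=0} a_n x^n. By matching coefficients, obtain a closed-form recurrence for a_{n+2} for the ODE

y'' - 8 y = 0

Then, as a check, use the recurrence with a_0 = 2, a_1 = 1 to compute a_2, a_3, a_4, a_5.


Substitute y = sum_n a_n x^n into y'' + (const) y = 0.
y''(x) = sum_{n>=0} (n+2)(n+1) a_{n+2} x^n.
The ODE becomes sum_n [(n+2)(n+1) a_{n+2} - 8 a_n] x^n = 0.
Setting each coefficient to zero gives the recurrence:
  (n+2)(n+1) a_{n+2} - 8 a_n = 0,
  a_{n+2} = 8 / ((n+1)(n+2)) a_n.

Check with a_0 = 2, a_1 = 1 (apply the recurrence for n = 0, 1, 2, 3): a_0 = 2, a_1 = 1, a_2 = 8, a_3 = 4/3, a_4 = 16/3, a_5 = 8/15.

a_{n+2} = 8/((n+1)(n+2)) * a_n; check: a_0 = 2, a_1 = 1, a_2 = 8, a_3 = 4/3, a_4 = 16/3, a_5 = 8/15


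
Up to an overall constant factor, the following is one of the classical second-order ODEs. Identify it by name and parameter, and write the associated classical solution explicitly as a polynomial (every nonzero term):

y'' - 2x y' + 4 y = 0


The equation is already in a standard form:  y'' - 2x y' + 4 y = 0.
This matches the Hermite equation y'' - 2x y' + 2n y = 0 with 2n = 4, so n = 2; the polynomial solution is H_2(x).
With y = sum_k a_k x^k, matching x^k gives (k+2)(k+1) a_{k+2} = 2(k - n) a_k = 2(k - 2) a_k. The right side vanishes at k = 2, so the series with the parity of 2 terminates at degree 2.
Standard normalization: leading coefficient of H_n is 2^n, so a_2 = 2^2 = 4. Work downward with a_k = (k+1)(k+2) a_{k+2} / (2(k - n)):
  a_0 = (1)(2)(4) / (2(0 - 2)) = 8/(-4) = -2
Hence H_2(x) = 4 x^2 - 2.

H_2(x); series = 4 x^2 - 2


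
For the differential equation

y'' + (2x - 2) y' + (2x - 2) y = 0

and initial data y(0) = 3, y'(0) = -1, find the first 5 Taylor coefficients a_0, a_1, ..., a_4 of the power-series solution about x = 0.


Ansatz: y(x) = sum_{n>=0} a_n x^n, so y'(x) = sum_{n>=1} n a_n x^(n-1) and y''(x) = sum_{n>=2} n(n-1) a_n x^(n-2).
Substitute into P(x) y'' + Q(x) y' + R(x) y = 0 with P(x) = 1, Q(x) = 2x - 2, R(x) = 2x - 2, and match powers of x.
Initial conditions: a_0 = 3, a_1 = -1.
Setting the coefficient of each power of x to zero and solving order by order (substituting the coefficients already found):
  x^0: 2 a_2 - 2 a_1 - 2 a_0 = 0  ->  2 a_2 = 2 a_1 + 2 a_0 = 4  ->  a_2 = 2
  x^1: 6 a_3 - 4 a_2 + 2 a_0 = 0  ->  6 a_3 = 4 a_2 - 2 a_0 = 2  ->  a_3 = 1/3
  x^2: 12 a_4 - 6 a_3 + 2 a_2 + 2 a_1 = 0  ->  12 a_4 = 6 a_3 - 2 a_2 - 2 a_1 = 0  ->  a_4 = 0
Truncated series: y(x) = 3 - x + 2 x^2 + (1/3) x^3 + O(x^5).

a_0 = 3; a_1 = -1; a_2 = 2; a_3 = 1/3; a_4 = 0


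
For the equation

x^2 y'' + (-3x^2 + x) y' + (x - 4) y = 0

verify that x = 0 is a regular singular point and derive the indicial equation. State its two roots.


Divide by x^2 to reach normal form y'' + P_1(x) y' + P_2(x) y = 0 with P_1(x) = -3 + 1/x and P_2(x) = 1/x - 4/x^2.
x = 0 is a singular point because the y'-coefficient -3 + 1/x has a pole at x = 0 and the y-coefficient 1/x - 4/x^2 has a pole at x = 0.
It is a regular singular point because x P_1(x) = p(x) = 1 - 3x and x^2 P_2(x) = q(x) = x - 4 are polynomials, hence analytic at x = 0.
p(0) = 1,  q(0) = -4.
Indicial equation: r(r-1) + p(0) r + q(0) = 0, i.e. r^2 + (p(0) - 1) r + q(0) = 0, i.e. r^2 - 4 = 0.
Discriminant: (0)^2 - 4(-4) = 16, so r = (0 ± 4)/2.
Solving: r_1 = 2, r_2 = -2.

indicial: r^2 - 4 = 0; roots r_1 = 2, r_2 = -2


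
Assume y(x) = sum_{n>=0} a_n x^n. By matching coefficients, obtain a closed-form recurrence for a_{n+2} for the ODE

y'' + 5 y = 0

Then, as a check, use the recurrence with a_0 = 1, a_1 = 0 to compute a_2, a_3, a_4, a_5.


Substitute y = sum_n a_n x^n into y'' + (const) y = 0.
y''(x) = sum_{n>=0} (n+2)(n+1) a_{n+2} x^n.
The ODE becomes sum_n [(n+2)(n+1) a_{n+2} + 5 a_n] x^n = 0.
Setting each coefficient to zero gives the recurrence:
  (n+2)(n+1) a_{n+2} + 5 a_n = 0,
  a_{n+2} = -5 / ((n+1)(n+2)) a_n.

Check with a_0 = 1, a_1 = 0 (apply the recurrence for n = 0, 1, 2, 3): a_0 = 1, a_1 = 0, a_2 = -5/2, a_3 = 0, a_4 = 25/24, a_5 = 0.

a_{n+2} = -5/((n+1)(n+2)) * a_n; check: a_0 = 1, a_1 = 0, a_2 = -5/2, a_3 = 0, a_4 = 25/24, a_5 = 0


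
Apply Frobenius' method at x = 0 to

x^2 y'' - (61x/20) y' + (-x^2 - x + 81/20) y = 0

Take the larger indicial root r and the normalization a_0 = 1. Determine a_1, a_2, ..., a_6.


Write in Frobenius form y'' + (p(x)/x) y' + (q(x)/x^2) y = 0:
  p(x) = -61/20,  q(x) = -x^2 - x + 81/20.
Indicial equation: r(r-1) + (-61/20) r + (81/20) = 0 -> roots r_1 = 9/4, r_2 = 9/5.
Take r = r_1 = 9/4. Let y(x) = x^r sum_{n>=0} a_n x^n with a_0 = 1.
Substitute y = x^r sum a_n x^n and match x^{r+n}. The recurrence is
  D(n) a_n - 1 a_{n-1} - 1 a_{n-2} = 0,  where D(n) = (r+n)(r+n-1) + (-61/20)(r+n) + (81/20).
  a_n = [1 a_{n-1} + 1 a_{n-2}] / D(n).
Since the indicial polynomial factors as (r - r_1)(r - r_2), D(n) = (r_1 + n - r_1)(r_1 + n - r_2) = n(n + 9/20).
Evaluating step by step (a_0 = 1):
  n = 1: D(1) = 1(1 + 9/20) = 29/20; numerator = 1(1) = 1; a_1 = (1)/(29/20) = 20/29
  n = 2: D(2) = 2(2 + 9/20) = 49/10; numerator = 1(20/29) + 1(1) = 49/29; a_2 = (49/29)/(49/10) = 10/29
  n = 3: D(3) = 3(3 + 9/20) = 207/20; numerator = 1(10/29) + 1(20/29) = 30/29; a_3 = (30/29)/(207/20) = 200/2001
  n = 4: D(4) = 4(4 + 9/20) = 89/5; numerator = 1(200/2001) + 1(10/29) = 890/2001; a_4 = (890/2001)/(89/5) = 50/2001
  n = 5: D(5) = 5(5 + 9/20) = 109/4; numerator = 1(50/2001) + 1(200/2001) = 250/2001; a_5 = (250/2001)/(109/4) = 1000/218109
  n = 6: D(6) = 6(6 + 9/20) = 387/10; numerator = 1(1000/218109) + 1(50/2001) = 2150/72703; a_6 = (2150/72703)/(387/10) = 500/654327

r = 9/4; a_0 = 1; a_1 = 20/29; a_2 = 10/29; a_3 = 200/2001; a_4 = 50/2001; a_5 = 1000/218109; a_6 = 500/654327


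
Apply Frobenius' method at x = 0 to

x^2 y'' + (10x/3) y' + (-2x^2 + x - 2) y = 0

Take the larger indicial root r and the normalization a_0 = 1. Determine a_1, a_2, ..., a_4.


Write in Frobenius form y'' + (p(x)/x) y' + (q(x)/x^2) y = 0:
  p(x) = 10/3,  q(x) = -2x^2 + x - 2.
Indicial equation: r(r-1) + (10/3) r + (-2) = 0 -> roots r_1 = 2/3, r_2 = -3.
Take r = r_1 = 2/3. Let y(x) = x^r sum_{n>=0} a_n x^n with a_0 = 1.
Substitute y = x^r sum a_n x^n and match x^{r+n}. The recurrence is
  D(n) a_n + 1 a_{n-1} - 2 a_{n-2} = 0,  where D(n) = (r+n)(r+n-1) + (10/3)(r+n) + (-2).
  a_n = [-1 a_{n-1} + 2 a_{n-2}] / D(n).
Since the indicial polynomial factors as (r - r_1)(r - r_2), D(n) = (r_1 + n - r_1)(r_1 + n - r_2) = n(n + 11/3).
Evaluating step by step (a_0 = 1):
  n = 1: D(1) = 1(1 + 11/3) = 14/3; numerator = -1(1) = -1; a_1 = (-1)/(14/3) = -3/14
  n = 2: D(2) = 2(2 + 11/3) = 34/3; numerator = -1(-3/14) + 2(1) = 31/14; a_2 = (31/14)/(34/3) = 93/476
  n = 3: D(3) = 3(3 + 11/3) = 20; numerator = -1(93/476) + 2(-3/14) = -297/476; a_3 = (-297/476)/(20) = -297/9520
  n = 4: D(4) = 4(4 + 11/3) = 92/3; numerator = -1(-297/9520) + 2(93/476) = 4017/9520; a_4 = (4017/9520)/(92/3) = 12051/875840

r = 2/3; a_0 = 1; a_1 = -3/14; a_2 = 93/476; a_3 = -297/9520; a_4 = 12051/875840


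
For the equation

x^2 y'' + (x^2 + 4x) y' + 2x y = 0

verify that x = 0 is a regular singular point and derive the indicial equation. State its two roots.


Divide by x^2 to reach normal form y'' + P_1(x) y' + P_2(x) y = 0 with P_1(x) = 1 + 4/x and P_2(x) = 2/x.
x = 0 is a singular point because the y'-coefficient 1 + 4/x has a pole at x = 0 and the y-coefficient 2/x has a pole at x = 0.
It is a regular singular point because x P_1(x) = p(x) = x + 4 and x^2 P_2(x) = q(x) = 2x are polynomials, hence analytic at x = 0.
p(0) = 4,  q(0) = 0.
Indicial equation: r(r-1) + p(0) r + q(0) = 0, i.e. r^2 + (p(0) - 1) r + q(0) = 0, i.e. r^2 + 3 r = 0.
Discriminant: (3)^2 - 4(0) = 9, so r = (-3 ± 3)/2.
Solving: r_1 = 0, r_2 = -3.

indicial: r^2 + 3 r = 0; roots r_1 = 0, r_2 = -3


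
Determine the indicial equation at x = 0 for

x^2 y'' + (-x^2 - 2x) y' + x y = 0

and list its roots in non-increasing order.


Divide by x^2 to reach normal form y'' + P_1(x) y' + P_2(x) y = 0 with P_1(x) = -1 - 2/x and P_2(x) = 1/x.
x = 0 is a singular point because the y'-coefficient -1 - 2/x has a pole at x = 0 and the y-coefficient 1/x has a pole at x = 0.
It is a regular singular point because x P_1(x) = p(x) = -x - 2 and x^2 P_2(x) = q(x) = x are polynomials, hence analytic at x = 0.
p(0) = -2,  q(0) = 0.
Indicial equation: r(r-1) + p(0) r + q(0) = 0, i.e. r^2 + (p(0) - 1) r + q(0) = 0, i.e. r^2 - 3 r = 0.
Discriminant: (-3)^2 - 4(0) = 9, so r = (3 ± 3)/2.
Solving: r_1 = 3, r_2 = 0.

indicial: r^2 - 3 r = 0; roots r_1 = 3, r_2 = 0


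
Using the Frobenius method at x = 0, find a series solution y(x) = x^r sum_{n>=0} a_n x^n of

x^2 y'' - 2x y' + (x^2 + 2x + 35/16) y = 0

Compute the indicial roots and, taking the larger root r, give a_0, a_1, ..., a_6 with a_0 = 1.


Write in Frobenius form y'' + (p(x)/x) y' + (q(x)/x^2) y = 0:
  p(x) = -2,  q(x) = x^2 + 2x + 35/16.
Indicial equation: r(r-1) + (-2) r + (35/16) = 0 -> roots r_1 = 7/4, r_2 = 5/4.
Take r = r_1 = 7/4. Let y(x) = x^r sum_{n>=0} a_n x^n with a_0 = 1.
Substitute y = x^r sum a_n x^n and match x^{r+n}. The recurrence is
  D(n) a_n + 2 a_{n-1} + 1 a_{n-2} = 0,  where D(n) = (r+n)(r+n-1) + (-2)(r+n) + (35/16).
  a_n = [-2 a_{n-1} - 1 a_{n-2}] / D(n).
Since the indicial polynomial factors as (r - r_1)(r - r_2), D(n) = (r_1 + n - r_1)(r_1 + n - r_2) = n(n + 1/2).
Evaluating step by step (a_0 = 1):
  n = 1: D(1) = 1(1 + 1/2) = 3/2; numerator = -2(1) = -2; a_1 = (-2)/(3/2) = -4/3
  n = 2: D(2) = 2(2 + 1/2) = 5; numerator = -2(-4/3) - 1(1) = 5/3; a_2 = (5/3)/(5) = 1/3
  n = 3: D(3) = 3(3 + 1/2) = 21/2; numerator = -2(1/3) - 1(-4/3) = 2/3; a_3 = (2/3)/(21/2) = 4/63
  n = 4: D(4) = 4(4 + 1/2) = 18; numerator = -2(4/63) - 1(1/3) = -29/63; a_4 = (-29/63)/(18) = -29/1134
  n = 5: D(5) = 5(5 + 1/2) = 55/2; numerator = -2(-29/1134) - 1(4/63) = -1/81; a_5 = (-1/81)/(55/2) = -2/4455
  n = 6: D(6) = 6(6 + 1/2) = 39; numerator = -2(-2/4455) - 1(-29/1134) = 1651/62370; a_6 = (1651/62370)/(39) = 127/187110

r = 7/4; a_0 = 1; a_1 = -4/3; a_2 = 1/3; a_3 = 4/63; a_4 = -29/1134; a_5 = -2/4455; a_6 = 127/187110


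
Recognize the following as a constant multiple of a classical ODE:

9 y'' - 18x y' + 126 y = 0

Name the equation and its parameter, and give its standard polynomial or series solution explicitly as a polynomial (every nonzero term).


All three coefficients share the factor 9; dividing through by 9 gives  y'' - 2x y' + 14 y = 0.
This matches the Hermite equation y'' - 2x y' + 2n y = 0 with 2n = 14, so n = 7; the polynomial solution is H_7(x).
With y = sum_k a_k x^k, matching x^k gives (k+2)(k+1) a_{k+2} = 2(k - n) a_k = 2(k - 7) a_k. The right side vanishes at k = 7, so the series with the parity of 7 terminates at degree 7.
Standard normalization: leading coefficient of H_n is 2^n, so a_7 = 2^7 = 128. Work downward with a_k = (k+1)(k+2) a_{k+2} / (2(k - n)):
  a_5 = (6)(7)(128) / (2(5 - 7)) = 5376/(-4) = -1344
  a_3 = (4)(5)(-1344) / (2(3 - 7)) = -26880/(-8) = 3360
  a_1 = (2)(3)(3360) / (2(1 - 7)) = 20160/(-12) = -1680
Hence H_7(x) = 128 x^7 - 1344 x^5 + 3360 x^3 - 1680 x.

H_7(x); series = 128 x^7 - 1344 x^5 + 3360 x^3 - 1680 x


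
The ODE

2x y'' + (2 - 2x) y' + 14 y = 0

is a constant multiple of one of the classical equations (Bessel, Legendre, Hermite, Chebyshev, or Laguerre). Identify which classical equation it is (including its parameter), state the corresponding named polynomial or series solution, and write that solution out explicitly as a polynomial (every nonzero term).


All three coefficients share the factor 2; dividing through by 2 gives  x y'' + (1 - x) y' + 7 y = 0.
This matches the Laguerre equation x y'' + (1 - x) y' + n y = 0 with n = 7; the polynomial solution is L_7(x).
With y = sum_k a_k x^k, matching x^k gives (k+1)k a_{k+1} + (k+1) a_{k+1} - k a_k + n a_k = 0, i.e. (k+1)^2 a_{k+1} = (k - n) a_k = (k - 7) a_k. The right side vanishes at k = 7, so the series terminates at degree 7.
Standard normalization L_n(0) = 1 gives a_0 = 1. Work upward with a_{k+1} = (k - 7) a_k / (k+1)^2:
  a_1 = (0 - 7)(1) / 1^2 = -7/1 = -7
  a_2 = (1 - 7)(-7) / 2^2 = 42/4 = 21/2
  a_3 = (2 - 7)(21/2) / 3^2 = (-105/2)/9 = -35/6
  a_4 = (3 - 7)(-35/6) / 4^2 = (70/3)/16 = 35/24
  a_5 = (4 - 7)(35/24) / 5^2 = (-35/8)/25 = -7/40
  a_6 = (5 - 7)(-7/40) / 6^2 = (7/20)/36 = 7/720
  a_7 = (6 - 7)(7/720) / 7^2 = (-7/720)/49 = -1/5040
Hence L_7(x) = -x^7/5040 + 7 x^6/720 - 7 x^5/40 + 35 x^4/24 - 35 x^3/6 + 21 x^2/2 - 7 x + 1.

L_7(x); series = -x^7/5040 + 7 x^6/720 - 7 x^5/40 + 35 x^4/24 - 35 x^3/6 + 21 x^2/2 - 7 x + 1


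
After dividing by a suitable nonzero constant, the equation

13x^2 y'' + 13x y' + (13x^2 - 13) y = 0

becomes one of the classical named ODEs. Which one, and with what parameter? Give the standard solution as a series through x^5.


All three coefficients share the factor 13; dividing through by 13 gives  x^2 y'' + x y' + (x^2 - 1) y = 0.
This matches the Bessel equation x^2 y'' + x y' + (x^2 - nu^2) y = 0 with nu^2 = 1, so nu = 1; the solution bounded at x = 0 is J_1(x).
Frobenius at x = 0: indicial roots ±nu; for r = nu the recurrence k(k + 2nu) c_k = -c_{k-2} gives the standard series J_nu(x) = sum_{k>=0} (-1)^k / (k! (k+nu)!) (x/2)^(2k+nu). Evaluate the first 3 terms:
  k = 0: (-1)^0 / (0! * 1! * 2^1) x^1 = 1/(1*1*2) x^1 = (1/2) x^1
  k = 1: (-1)^1 / (1! * 2! * 2^3) x^3 = -1/(1*2*8) x^3 = (-1/16) x^3
  k = 2: (-1)^2 / (2! * 3! * 2^5) x^5 = 1/(2*6*32) x^5 = (1/384) x^5
Hence J_1(x) = x^5/384 - x^3/16 + x/2 + ....

J_1(x); series = x^5/384 - x^3/16 + x/2


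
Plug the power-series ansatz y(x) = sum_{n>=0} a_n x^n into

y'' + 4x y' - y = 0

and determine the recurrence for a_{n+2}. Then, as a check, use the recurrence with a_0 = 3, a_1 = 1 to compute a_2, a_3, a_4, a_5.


Substitute y = sum_n a_n x^n.
y''(x) has coefficient (n+2)(n+1) a_{n+2} at x^n;
4 x y'(x) has coefficient 4 n a_n at x^n (shift);
-y(x) has coefficient -1 a_n at x^n.
Matching x^n: (n+2)(n+1) a_{n+2} + (4n - 1) a_n = 0.
Thus a_{n+2} = (-4n + 1) / ((n+1)(n+2)) * a_n.

Check with a_0 = 3, a_1 = 1 (apply the recurrence for n = 0, 1, 2, 3): a_0 = 3, a_1 = 1, a_2 = 3/2, a_3 = -1/2, a_4 = -7/8, a_5 = 11/40.

a_(n+2) = (-4n + 1) / ((n+1)(n+2)) * a_n; check: a_0 = 3, a_1 = 1, a_2 = 3/2, a_3 = -1/2, a_4 = -7/8, a_5 = 11/40


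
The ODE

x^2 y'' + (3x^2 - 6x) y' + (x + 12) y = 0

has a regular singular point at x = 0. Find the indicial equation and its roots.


Divide by x^2 to reach normal form y'' + P_1(x) y' + P_2(x) y = 0 with P_1(x) = 3 - 6/x and P_2(x) = 1/x + 12/x^2.
x = 0 is a singular point because the y'-coefficient 3 - 6/x has a pole at x = 0 and the y-coefficient 1/x + 12/x^2 has a pole at x = 0.
It is a regular singular point because x P_1(x) = p(x) = 3x - 6 and x^2 P_2(x) = q(x) = x + 12 are polynomials, hence analytic at x = 0.
p(0) = -6,  q(0) = 12.
Indicial equation: r(r-1) + p(0) r + q(0) = 0, i.e. r^2 + (p(0) - 1) r + q(0) = 0, i.e. r^2 - 7 r + 12 = 0.
Discriminant: (-7)^2 - 4(12) = 1, so r = (7 ± 1)/2.
Solving: r_1 = 4, r_2 = 3.

indicial: r^2 - 7 r + 12 = 0; roots r_1 = 4, r_2 = 3


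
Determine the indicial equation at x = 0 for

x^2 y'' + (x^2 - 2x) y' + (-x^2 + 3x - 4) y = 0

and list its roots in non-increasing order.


Divide by x^2 to reach normal form y'' + P_1(x) y' + P_2(x) y = 0 with P_1(x) = 1 - 2/x and P_2(x) = -1 + 3/x - 4/x^2.
x = 0 is a singular point because the y'-coefficient 1 - 2/x has a pole at x = 0 and the y-coefficient -1 + 3/x - 4/x^2 has a pole at x = 0.
It is a regular singular point because x P_1(x) = p(x) = x - 2 and x^2 P_2(x) = q(x) = -x^2 + 3x - 4 are polynomials, hence analytic at x = 0.
p(0) = -2,  q(0) = -4.
Indicial equation: r(r-1) + p(0) r + q(0) = 0, i.e. r^2 + (p(0) - 1) r + q(0) = 0, i.e. r^2 - 3 r - 4 = 0.
Discriminant: (-3)^2 - 4(-4) = 25, so r = (3 ± 5)/2.
Solving: r_1 = 4, r_2 = -1.

indicial: r^2 - 3 r - 4 = 0; roots r_1 = 4, r_2 = -1


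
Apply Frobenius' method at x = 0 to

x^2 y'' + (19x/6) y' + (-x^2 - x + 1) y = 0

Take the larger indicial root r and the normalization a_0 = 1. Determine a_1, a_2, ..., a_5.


Write in Frobenius form y'' + (p(x)/x) y' + (q(x)/x^2) y = 0:
  p(x) = 19/6,  q(x) = -x^2 - x + 1.
Indicial equation: r(r-1) + (19/6) r + (1) = 0 -> roots r_1 = -2/3, r_2 = -3/2.
Take r = r_1 = -2/3. Let y(x) = x^r sum_{n>=0} a_n x^n with a_0 = 1.
Substitute y = x^r sum a_n x^n and match x^{r+n}. The recurrence is
  D(n) a_n - 1 a_{n-1} - 1 a_{n-2} = 0,  where D(n) = (r+n)(r+n-1) + (19/6)(r+n) + (1).
  a_n = [1 a_{n-1} + 1 a_{n-2}] / D(n).
Since the indicial polynomial factors as (r - r_1)(r - r_2), D(n) = (r_1 + n - r_1)(r_1 + n - r_2) = n(n + 5/6).
Evaluating step by step (a_0 = 1):
  n = 1: D(1) = 1(1 + 5/6) = 11/6; numerator = 1(1) = 1; a_1 = (1)/(11/6) = 6/11
  n = 2: D(2) = 2(2 + 5/6) = 17/3; numerator = 1(6/11) + 1(1) = 17/11; a_2 = (17/11)/(17/3) = 3/11
  n = 3: D(3) = 3(3 + 5/6) = 23/2; numerator = 1(3/11) + 1(6/11) = 9/11; a_3 = (9/11)/(23/2) = 18/253
  n = 4: D(4) = 4(4 + 5/6) = 58/3; numerator = 1(18/253) + 1(3/11) = 87/253; a_4 = (87/253)/(58/3) = 9/506
  n = 5: D(5) = 5(5 + 5/6) = 175/6; numerator = 1(9/506) + 1(18/253) = 45/506; a_5 = (45/506)/(175/6) = 27/8855

r = -2/3; a_0 = 1; a_1 = 6/11; a_2 = 3/11; a_3 = 18/253; a_4 = 9/506; a_5 = 27/8855


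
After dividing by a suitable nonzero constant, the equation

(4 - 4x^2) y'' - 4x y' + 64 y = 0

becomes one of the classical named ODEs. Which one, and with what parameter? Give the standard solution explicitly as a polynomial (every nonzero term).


All three coefficients share the factor 4; dividing through by 4 gives  (1 - x^2) y'' - x y' + 16 y = 0.
This matches the Chebyshev equation (1 - x^2) y'' - x y' + n^2 y = 0 (note the -x y' term, not -2x y') with n^2 = 16, so n = 4; the polynomial solution is T_4(x).
With y = sum_k a_k x^k, matching x^k gives (k+2)(k+1) a_{k+2} = (k^2 - n^2) a_k = (k - 4)(k + 4) a_k. The right side vanishes at k = 4, so the series with the parity of 4 terminates at degree 4.
Standard normalization: leading coefficient of T_n is 2^(n-1), so a_4 = 2^3 = 8. Work downward with a_k = (k+1)(k+2) a_{k+2} / ((k - 4)(k + 4)):
  a_2 = (3)(4)(8) / ((2 - 4)(2 + 4)) = 96/(-12) = -8
  a_0 = (1)(2)(-8) / ((0 - 4)(0 + 4)) = -16/(-16) = 1
Hence T_4(x) = 8 x^4 - 8 x^2 + 1.

T_4(x); series = 8 x^4 - 8 x^2 + 1


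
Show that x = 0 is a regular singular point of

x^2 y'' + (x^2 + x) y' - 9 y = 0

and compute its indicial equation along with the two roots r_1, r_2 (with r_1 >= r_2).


Divide by x^2 to reach normal form y'' + P_1(x) y' + P_2(x) y = 0 with P_1(x) = 1 + 1/x and P_2(x) = -9/x^2.
x = 0 is a singular point because the y'-coefficient 1 + 1/x has a pole at x = 0 and the y-coefficient -9/x^2 has a pole at x = 0.
It is a regular singular point because x P_1(x) = p(x) = x + 1 and x^2 P_2(x) = q(x) = -9 are polynomials, hence analytic at x = 0.
p(0) = 1,  q(0) = -9.
Indicial equation: r(r-1) + p(0) r + q(0) = 0, i.e. r^2 + (p(0) - 1) r + q(0) = 0, i.e. r^2 - 9 = 0.
Discriminant: (0)^2 - 4(-9) = 36, so r = (0 ± 6)/2.
Solving: r_1 = 3, r_2 = -3.

indicial: r^2 - 9 = 0; roots r_1 = 3, r_2 = -3


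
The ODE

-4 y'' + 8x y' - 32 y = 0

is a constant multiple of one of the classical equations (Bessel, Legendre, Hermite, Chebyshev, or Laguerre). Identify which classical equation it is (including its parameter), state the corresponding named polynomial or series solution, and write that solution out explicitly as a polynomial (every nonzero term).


All three coefficients share the factor -4; dividing through by -4 gives  y'' - 2x y' + 8 y = 0.
This matches the Hermite equation y'' - 2x y' + 2n y = 0 with 2n = 8, so n = 4; the polynomial solution is H_4(x).
With y = sum_k a_k x^k, matching x^k gives (k+2)(k+1) a_{k+2} = 2(k - n) a_k = 2(k - 4) a_k. The right side vanishes at k = 4, so the series with the parity of 4 terminates at degree 4.
Standard normalization: leading coefficient of H_n is 2^n, so a_4 = 2^4 = 16. Work downward with a_k = (k+1)(k+2) a_{k+2} / (2(k - n)):
  a_2 = (3)(4)(16) / (2(2 - 4)) = 192/(-4) = -48
  a_0 = (1)(2)(-48) / (2(0 - 4)) = -96/(-8) = 12
Hence H_4(x) = 16 x^4 - 48 x^2 + 12.

H_4(x); series = 16 x^4 - 48 x^2 + 12


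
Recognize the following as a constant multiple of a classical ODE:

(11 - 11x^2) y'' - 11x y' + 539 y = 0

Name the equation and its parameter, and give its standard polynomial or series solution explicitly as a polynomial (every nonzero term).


All three coefficients share the factor 11; dividing through by 11 gives  (1 - x^2) y'' - x y' + 49 y = 0.
This matches the Chebyshev equation (1 - x^2) y'' - x y' + n^2 y = 0 (note the -x y' term, not -2x y') with n^2 = 49, so n = 7; the polynomial solution is T_7(x).
With y = sum_k a_k x^k, matching x^k gives (k+2)(k+1) a_{k+2} = (k^2 - n^2) a_k = (k - 7)(k + 7) a_k. The right side vanishes at k = 7, so the series with the parity of 7 terminates at degree 7.
Standard normalization: leading coefficient of T_n is 2^(n-1), so a_7 = 2^6 = 64. Work downward with a_k = (k+1)(k+2) a_{k+2} / ((k - 7)(k + 7)):
  a_5 = (6)(7)(64) / ((5 - 7)(5 + 7)) = 2688/(-24) = -112
  a_3 = (4)(5)(-112) / ((3 - 7)(3 + 7)) = -2240/(-40) = 56
  a_1 = (2)(3)(56) / ((1 - 7)(1 + 7)) = 336/(-48) = -7
Hence T_7(x) = 64 x^7 - 112 x^5 + 56 x^3 - 7 x.

T_7(x); series = 64 x^7 - 112 x^5 + 56 x^3 - 7 x


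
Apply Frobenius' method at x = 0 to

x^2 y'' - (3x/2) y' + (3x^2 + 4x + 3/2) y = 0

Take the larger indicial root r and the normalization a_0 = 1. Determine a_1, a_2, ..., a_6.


Write in Frobenius form y'' + (p(x)/x) y' + (q(x)/x^2) y = 0:
  p(x) = -3/2,  q(x) = 3x^2 + 4x + 3/2.
Indicial equation: r(r-1) + (-3/2) r + (3/2) = 0 -> roots r_1 = 3/2, r_2 = 1.
Take r = r_1 = 3/2. Let y(x) = x^r sum_{n>=0} a_n x^n with a_0 = 1.
Substitute y = x^r sum a_n x^n and match x^{r+n}. The recurrence is
  D(n) a_n + 4 a_{n-1} + 3 a_{n-2} = 0,  where D(n) = (r+n)(r+n-1) + (-3/2)(r+n) + (3/2).
  a_n = [-4 a_{n-1} - 3 a_{n-2}] / D(n).
Since the indicial polynomial factors as (r - r_1)(r - r_2), D(n) = (r_1 + n - r_1)(r_1 + n - r_2) = n(n + 1/2).
Evaluating step by step (a_0 = 1):
  n = 1: D(1) = 1(1 + 1/2) = 3/2; numerator = -4(1) = -4; a_1 = (-4)/(3/2) = -8/3
  n = 2: D(2) = 2(2 + 1/2) = 5; numerator = -4(-8/3) - 3(1) = 23/3; a_2 = (23/3)/(5) = 23/15
  n = 3: D(3) = 3(3 + 1/2) = 21/2; numerator = -4(23/15) - 3(-8/3) = 28/15; a_3 = (28/15)/(21/2) = 8/45
  n = 4: D(4) = 4(4 + 1/2) = 18; numerator = -4(8/45) - 3(23/15) = -239/45; a_4 = (-239/45)/(18) = -239/810
  n = 5: D(5) = 5(5 + 1/2) = 55/2; numerator = -4(-239/810) - 3(8/45) = 262/405; a_5 = (262/405)/(55/2) = 524/22275
  n = 6: D(6) = 6(6 + 1/2) = 39; numerator = -4(524/22275) - 3(-239/810) = 35243/44550; a_6 = (35243/44550)/(39) = 2711/133650

r = 3/2; a_0 = 1; a_1 = -8/3; a_2 = 23/15; a_3 = 8/45; a_4 = -239/810; a_5 = 524/22275; a_6 = 2711/133650


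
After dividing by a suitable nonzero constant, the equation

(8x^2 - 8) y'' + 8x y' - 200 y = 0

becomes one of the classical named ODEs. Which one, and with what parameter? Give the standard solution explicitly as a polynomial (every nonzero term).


All three coefficients share the factor -8; dividing through by -8 gives  (1 - x^2) y'' - x y' + 25 y = 0.
This matches the Chebyshev equation (1 - x^2) y'' - x y' + n^2 y = 0 (note the -x y' term, not -2x y') with n^2 = 25, so n = 5; the polynomial solution is T_5(x).
With y = sum_k a_k x^k, matching x^k gives (k+2)(k+1) a_{k+2} = (k^2 - n^2) a_k = (k - 5)(k + 5) a_k. The right side vanishes at k = 5, so the series with the parity of 5 terminates at degree 5.
Standard normalization: leading coefficient of T_n is 2^(n-1), so a_5 = 2^4 = 16. Work downward with a_k = (k+1)(k+2) a_{k+2} / ((k - 5)(k + 5)):
  a_3 = (4)(5)(16) / ((3 - 5)(3 + 5)) = 320/(-16) = -20
  a_1 = (2)(3)(-20) / ((1 - 5)(1 + 5)) = -120/(-24) = 5
Hence T_5(x) = 16 x^5 - 20 x^3 + 5 x.

T_5(x); series = 16 x^5 - 20 x^3 + 5 x


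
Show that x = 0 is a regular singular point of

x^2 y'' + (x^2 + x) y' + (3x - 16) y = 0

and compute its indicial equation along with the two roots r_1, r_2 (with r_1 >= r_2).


Divide by x^2 to reach normal form y'' + P_1(x) y' + P_2(x) y = 0 with P_1(x) = 1 + 1/x and P_2(x) = 3/x - 16/x^2.
x = 0 is a singular point because the y'-coefficient 1 + 1/x has a pole at x = 0 and the y-coefficient 3/x - 16/x^2 has a pole at x = 0.
It is a regular singular point because x P_1(x) = p(x) = x + 1 and x^2 P_2(x) = q(x) = 3x - 16 are polynomials, hence analytic at x = 0.
p(0) = 1,  q(0) = -16.
Indicial equation: r(r-1) + p(0) r + q(0) = 0, i.e. r^2 + (p(0) - 1) r + q(0) = 0, i.e. r^2 - 16 = 0.
Discriminant: (0)^2 - 4(-16) = 64, so r = (0 ± 8)/2.
Solving: r_1 = 4, r_2 = -4.

indicial: r^2 - 16 = 0; roots r_1 = 4, r_2 = -4


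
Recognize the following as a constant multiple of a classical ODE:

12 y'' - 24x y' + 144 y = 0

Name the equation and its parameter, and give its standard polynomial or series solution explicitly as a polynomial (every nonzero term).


All three coefficients share the factor 12; dividing through by 12 gives  y'' - 2x y' + 12 y = 0.
This matches the Hermite equation y'' - 2x y' + 2n y = 0 with 2n = 12, so n = 6; the polynomial solution is H_6(x).
With y = sum_k a_k x^k, matching x^k gives (k+2)(k+1) a_{k+2} = 2(k - n) a_k = 2(k - 6) a_k. The right side vanishes at k = 6, so the series with the parity of 6 terminates at degree 6.
Standard normalization: leading coefficient of H_n is 2^n, so a_6 = 2^6 = 64. Work downward with a_k = (k+1)(k+2) a_{k+2} / (2(k - n)):
  a_4 = (5)(6)(64) / (2(4 - 6)) = 1920/(-4) = -480
  a_2 = (3)(4)(-480) / (2(2 - 6)) = -5760/(-8) = 720
  a_0 = (1)(2)(720) / (2(0 - 6)) = 1440/(-12) = -120
Hence H_6(x) = 64 x^6 - 480 x^4 + 720 x^2 - 120.

H_6(x); series = 64 x^6 - 480 x^4 + 720 x^2 - 120


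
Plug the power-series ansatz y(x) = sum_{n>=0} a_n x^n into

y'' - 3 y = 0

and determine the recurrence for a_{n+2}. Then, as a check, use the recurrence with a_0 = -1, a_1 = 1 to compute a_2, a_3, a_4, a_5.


Substitute y = sum_n a_n x^n into y'' + (const) y = 0.
y''(x) = sum_{n>=0} (n+2)(n+1) a_{n+2} x^n.
The ODE becomes sum_n [(n+2)(n+1) a_{n+2} - 3 a_n] x^n = 0.
Setting each coefficient to zero gives the recurrence:
  (n+2)(n+1) a_{n+2} - 3 a_n = 0,
  a_{n+2} = 3 / ((n+1)(n+2)) a_n.

Check with a_0 = -1, a_1 = 1 (apply the recurrence for n = 0, 1, 2, 3): a_0 = -1, a_1 = 1, a_2 = -3/2, a_3 = 1/2, a_4 = -3/8, a_5 = 3/40.

a_{n+2} = 3/((n+1)(n+2)) * a_n; check: a_0 = -1, a_1 = 1, a_2 = -3/2, a_3 = 1/2, a_4 = -3/8, a_5 = 3/40


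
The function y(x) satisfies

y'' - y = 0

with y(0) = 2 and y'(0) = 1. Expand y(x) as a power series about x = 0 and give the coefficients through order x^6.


Ansatz: y(x) = sum_{n>=0} a_n x^n, so y'(x) = sum_{n>=1} n a_n x^(n-1) and y''(x) = sum_{n>=2} n(n-1) a_n x^(n-2).
Substitute into P(x) y'' + Q(x) y' + R(x) y = 0 with P(x) = 1, Q(x) = 0, R(x) = -1, and match powers of x.
Initial conditions: a_0 = 2, a_1 = 1.
Setting the coefficient of each power of x to zero and solving order by order (substituting the coefficients already found):
  x^0: 2 a_2 - a_0 = 0  ->  2 a_2 = a_0 = 2  ->  a_2 = 1
  x^1: 6 a_3 - a_1 = 0  ->  6 a_3 = a_1 = 1  ->  a_3 = 1/6
  x^2: 12 a_4 - a_2 = 0  ->  12 a_4 = a_2 = 1  ->  a_4 = 1/12
  x^3: 20 a_5 - a_3 = 0  ->  20 a_5 = a_3 = 1/6  ->  a_5 = 1/120
  x^4: 30 a_6 - a_4 = 0  ->  30 a_6 = a_4 = 1/12  ->  a_6 = 1/360
Truncated series: y(x) = 2 + x + x^2 + (1/6) x^3 + (1/12) x^4 + (1/120) x^5 + (1/360) x^6 + O(x^7).

a_0 = 2; a_1 = 1; a_2 = 1; a_3 = 1/6; a_4 = 1/12; a_5 = 1/120; a_6 = 1/360


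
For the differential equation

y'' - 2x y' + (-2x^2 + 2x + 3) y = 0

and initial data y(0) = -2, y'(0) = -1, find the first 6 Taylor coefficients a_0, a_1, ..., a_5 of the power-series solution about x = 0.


Ansatz: y(x) = sum_{n>=0} a_n x^n, so y'(x) = sum_{n>=1} n a_n x^(n-1) and y''(x) = sum_{n>=2} n(n-1) a_n x^(n-2).
Substitute into P(x) y'' + Q(x) y' + R(x) y = 0 with P(x) = 1, Q(x) = -2x, R(x) = -2x^2 + 2x + 3, and match powers of x.
Initial conditions: a_0 = -2, a_1 = -1.
Setting the coefficient of each power of x to zero and solving order by order (substituting the coefficients already found):
  x^0: 2 a_2 + 3 a_0 = 0  ->  2 a_2 = -3 a_0 = 6  ->  a_2 = 3
  x^1: 6 a_3 + a_1 + 2 a_0 = 0  ->  6 a_3 = -a_1 - 2 a_0 = 5  ->  a_3 = 5/6
  x^2: 12 a_4 - a_2 + 2 a_1 - 2 a_0 = 0  ->  12 a_4 = a_2 - 2 a_1 + 2 a_0 = 1  ->  a_4 = 1/12
  x^3: 20 a_5 - 3 a_3 + 2 a_2 - 2 a_1 = 0  ->  20 a_5 = 3 a_3 - 2 a_2 + 2 a_1 = -11/2  ->  a_5 = -11/40
Truncated series: y(x) = -2 - x + 3 x^2 + (5/6) x^3 + (1/12) x^4 - (11/40) x^5 + O(x^6).

a_0 = -2; a_1 = -1; a_2 = 3; a_3 = 5/6; a_4 = 1/12; a_5 = -11/40


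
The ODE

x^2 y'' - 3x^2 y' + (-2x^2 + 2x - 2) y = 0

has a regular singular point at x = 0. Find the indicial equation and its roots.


Divide by x^2 to reach normal form y'' + P_1(x) y' + P_2(x) y = 0 with P_1(x) = -3 and P_2(x) = -2 + 2/x - 2/x^2.
x = 0 is a singular point because the y-coefficient -2 + 2/x - 2/x^2 has a pole at x = 0.
It is a regular singular point because x P_1(x) = p(x) = -3x and x^2 P_2(x) = q(x) = -2x^2 + 2x - 2 are polynomials, hence analytic at x = 0.
p(0) = 0,  q(0) = -2.
Indicial equation: r(r-1) + p(0) r + q(0) = 0, i.e. r^2 + (p(0) - 1) r + q(0) = 0, i.e. r^2 - 1 r - 2 = 0.
Discriminant: (-1)^2 - 4(-2) = 9, so r = (1 ± 3)/2.
Solving: r_1 = 2, r_2 = -1.

indicial: r^2 - 1 r - 2 = 0; roots r_1 = 2, r_2 = -1
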